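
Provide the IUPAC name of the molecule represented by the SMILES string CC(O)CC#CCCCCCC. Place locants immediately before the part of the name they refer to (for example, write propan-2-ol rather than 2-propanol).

Counting along the main chain through the –OH group and the multiple bond gives 11 carbons: the parent is undecane.
The highest-priority functional group is an alcohol (–OH), so the name ends in -ol.
There is one C≡C triple bond, indicated by the ending -yne.
The numbering direction is chosen so that numbering from this end puts the hydroxyl group at C-2 rather than C-10.
This places the hydroxyl at C-2; the triple bond between C-4 and C-5.
Putting it together: undec-4-yn-2-ol.

undec-4-yn-2-ol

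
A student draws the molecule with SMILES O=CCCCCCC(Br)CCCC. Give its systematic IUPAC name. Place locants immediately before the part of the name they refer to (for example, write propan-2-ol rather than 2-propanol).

7-bromoundecanal

The longest chain bearing the –CHO group is 11 carbons long (undecane).
An aldehyde (terminal –CHO) is the principal characteristic group, giving the suffix -al.
The numbering direction is chosen so that the aldehyde carbon is C-1 by definition.
That gives a bromo group at C-7.
Putting it together: 7-bromoundecanal.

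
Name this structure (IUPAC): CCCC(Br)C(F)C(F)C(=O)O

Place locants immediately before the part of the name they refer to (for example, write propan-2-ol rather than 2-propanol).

4-bromo-2,3-difluoroheptanoic acid

The longest carbon chain that includes the –COOH group has 7 carbons, so the parent hydride is heptane.
The principal characteristic group is a carboxylic acid (terminal –COOH), named with the suffix -oic acid.
Number the chain so that the carboxylic acid carbon is C-1 by definition.
With this numbering: a bromo group at C-4; fluoro groups at C-2 and C-3.
Prefixes are listed alphabetically: bromo, fluoro.
Putting it together: 4-bromo-2,3-difluoroheptanoic acid.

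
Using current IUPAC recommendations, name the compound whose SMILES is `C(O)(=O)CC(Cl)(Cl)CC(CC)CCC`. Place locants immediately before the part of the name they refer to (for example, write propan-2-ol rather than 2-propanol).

3,3-dichloro-5-ethyloctanoic acid

The longest carbon chain that includes the –COOH group has 8 carbons, so the parent hydride is octane.
A carboxylic acid (terminal –COOH) is the principal characteristic group, giving the suffix -oic acid.
Number the chain so that the carboxylic acid carbon is C-1 by definition.
That gives two chloro groups at C-3; an ethyl group at C-5.
The substituents are ordered alphabetically, ignoring any di-/tri- multipliers.
Putting it together: 3,3-dichloro-5-ethyloctanoic acid.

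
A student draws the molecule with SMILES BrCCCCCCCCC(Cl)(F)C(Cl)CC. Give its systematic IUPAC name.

The parent chain contains 12 carbons (dodecane).
Number the chain so that the substituent locant set {1,9,9,10} is lower than {3,4,4,12} at the first point of difference.
This places a bromo group at C-1; chloro groups at C-9 and C-10; a fluoro group at C-9.
Prefixes are listed alphabetically: bromo, chloro, fluoro.
The name is 1-bromo-9,10-dichloro-9-fluorododecane.

1-bromo-9,10-dichloro-9-fluorododecane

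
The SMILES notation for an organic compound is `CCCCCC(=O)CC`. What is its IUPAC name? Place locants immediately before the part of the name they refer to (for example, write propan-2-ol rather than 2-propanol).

The longest carbon chain that includes the carbonyl has 8 carbons, so the parent hydride is octane.
The principal characteristic group is a ketone (C=O on an internal carbon), named with the suffix -one.
Choose the numbering such that numbering from this end puts the carbonyl group at C-3 rather than C-6.
With this numbering: the carbonyl at C-3.
The name is octan-3-one.

octan-3-one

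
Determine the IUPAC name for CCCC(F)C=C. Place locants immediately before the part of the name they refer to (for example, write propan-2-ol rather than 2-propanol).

3-fluorohex-1-ene

The longest carbon chain that includes the multiple bond has 6 carbons, so the parent hydride is hexane.
A C=C double bond in the chain gives the infix -ene-.
The numbering direction is chosen so that numbering from this end puts the double bond at C-1 rather than C-5.
This places the double bond between C-1 and C-2; a fluoro group at C-3.
Putting it together: 3-fluorohex-1-ene.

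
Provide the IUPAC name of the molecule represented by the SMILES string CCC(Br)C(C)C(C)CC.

3-bromo-4,5-dimethylheptane

The longest continuous carbon chain has 7 atoms, so the parent hydride is heptane.
Choose the numbering such that the locant sets are identical either way, so the alphabetically earlier bromo substituent takes the lower locant (3 rather than 5).
With this numbering: a bromo group at C-3; methyl groups at C-4 and C-5.
Prefixes are listed alphabetically: bromo, methyl.
The name is 3-bromo-4,5-dimethylheptane.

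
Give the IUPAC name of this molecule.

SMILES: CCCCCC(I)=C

The longest carbon chain that includes the multiple bond has 7 carbons, so the parent hydride is heptane.
A C=C double bond in the chain gives the infix -ene-.
The numbering direction is chosen so that numbering from this end puts the double bond at C-1 rather than C-6.
That gives the double bond between C-1 and C-2; an iodo group at C-2.
Putting it together: 2-iodohept-1-ene.

2-iodohept-1-ene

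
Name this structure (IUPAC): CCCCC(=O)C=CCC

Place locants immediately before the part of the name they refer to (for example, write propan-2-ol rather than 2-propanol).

non-3-en-5-one

The longest carbon chain that includes the carbonyl and the multiple bond has 9 carbons, so the parent hydride is nonane.
A ketone (C=O on an internal carbon) is the principal characteristic group, giving the suffix -one.
A C=C double bond in the chain gives the infix -ene-.
The numbering direction is chosen so that numbering from this end puts the double bond at C-3 rather than C-6.
With this numbering: the carbonyl at C-5; the double bond between C-3 and C-4.
Putting it together: non-3-en-5-one.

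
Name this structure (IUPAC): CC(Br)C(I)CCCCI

6-bromo-1,5-diiodoheptane

The longest continuous carbon chain has 7 atoms, so the parent hydride is heptane.
Choose the numbering such that the substituent locant set {1,5,6} is lower than {2,3,7} at the first point of difference.
With this numbering: a bromo group at C-6; iodo groups at C-1 and C-5.
Prefixes are listed alphabetically: bromo, iodo.
Putting it together: 6-bromo-1,5-diiodoheptane.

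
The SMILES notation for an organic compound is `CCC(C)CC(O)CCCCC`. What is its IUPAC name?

3-methyldecan-5-ol

Counting along the main chain through the –OH group gives 10 carbons: the parent is decane.
The highest-priority functional group is an alcohol (–OH), so the name ends in -ol.
The numbering direction is chosen so that numbering from this end puts the hydroxyl group at C-5 rather than C-6.
That gives the hydroxyl at C-5; a methyl group at C-3.
Assembling the pieces gives 3-methyldecan-5-ol.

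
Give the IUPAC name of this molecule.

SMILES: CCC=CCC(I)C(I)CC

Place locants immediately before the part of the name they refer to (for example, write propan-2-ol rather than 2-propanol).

6,7-diiodonon-3-ene

The longest carbon chain that includes the multiple bond has 9 carbons, so the parent hydride is nonane.
There is one C=C double bond, indicated by the ending -ene.
Choose the numbering such that numbering from this end puts the double bond at C-3 rather than C-6.
This places the double bond between C-3 and C-4; iodo groups at C-6 and C-7.
Assembling the pieces gives 6,7-diiodonon-3-ene.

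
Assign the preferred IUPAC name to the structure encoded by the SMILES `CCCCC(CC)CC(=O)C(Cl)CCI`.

3-chloro-6-ethyl-1-iododecan-4-one

Counting along the main chain through the carbonyl gives 10 carbons: the parent is decane.
The highest-priority functional group is a ketone (C=O on an internal carbon), so the name ends in -one.
Number the chain so that numbering from this end puts the carbonyl group at C-4 rather than C-7.
This places the carbonyl at C-4; a chloro group at C-3; an ethyl group at C-6; an iodo group at C-1.
Substituent prefixes are cited in alphabetical order (multiplying prefixes like di-/tri- are ignored for ordering).
Assembling the pieces gives 3-chloro-6-ethyl-1-iododecan-4-one.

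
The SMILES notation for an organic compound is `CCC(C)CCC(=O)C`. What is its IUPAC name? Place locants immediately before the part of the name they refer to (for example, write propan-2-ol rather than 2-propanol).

5-methylheptan-2-one

The longest chain bearing the carbonyl is 7 carbons long (heptane).
The principal characteristic group is a ketone (C=O on an internal carbon), named with the suffix -one.
The numbering direction is chosen so that numbering from this end puts the carbonyl group at C-2 rather than C-6.
This places the carbonyl at C-2; a methyl group at C-5.
Assembling the pieces gives 5-methylheptan-2-one.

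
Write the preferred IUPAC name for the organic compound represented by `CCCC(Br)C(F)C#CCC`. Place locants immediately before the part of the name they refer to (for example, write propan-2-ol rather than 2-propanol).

The longest carbon chain that includes the multiple bond has 9 carbons, so the parent hydride is nonane.
A C≡C triple bond in the chain gives the infix -yne-.
The numbering direction is chosen so that numbering from this end puts the triple bond at C-3 rather than C-6.
With this numbering: the triple bond between C-3 and C-4; a bromo group at C-6; a fluoro group at C-5.
Substituent prefixes are cited in alphabetical order (multiplying prefixes like di-/tri- are ignored for ordering).
Assembling the pieces gives 6-bromo-5-fluoronon-3-yne.

6-bromo-5-fluoronon-3-yne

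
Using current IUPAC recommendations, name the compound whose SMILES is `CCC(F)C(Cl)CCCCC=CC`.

The longest chain bearing the multiple bond is 11 carbons long (undecane).
There is one C=C double bond, indicated by the ending -ene.
Choose the numbering such that numbering from this end puts the double bond at C-2 rather than C-9.
This places the double bond between C-2 and C-3; a chloro group at C-8; a fluoro group at C-9.
The substituents are ordered alphabetically, ignoring any di-/tri- multipliers.
Putting it together: 8-chloro-9-fluoroundec-2-ene.

8-chloro-9-fluoroundec-2-ene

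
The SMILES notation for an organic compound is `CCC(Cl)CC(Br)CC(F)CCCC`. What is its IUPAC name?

The longest carbon chain is 11 atoms: the parent is undecane.
The numbering direction is chosen so that the substituent locant set {3,5,7} is lower than {5,7,9} at the first point of difference.
This places a bromo group at C-5; a chloro group at C-3; a fluoro group at C-7.
Prefixes are listed alphabetically: bromo, chloro, fluoro.
Assembling the pieces gives 5-bromo-3-chloro-7-fluoroundecane.

5-bromo-3-chloro-7-fluoroundecane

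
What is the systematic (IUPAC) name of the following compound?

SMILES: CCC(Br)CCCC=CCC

8-bromodec-3-ene

Counting along the main chain through the multiple bond gives 10 carbons: the parent is decane.
The chain contains a C=C double bond, so the unsaturation ending is -ene.
Choose the numbering such that numbering from this end puts the double bond at C-3 rather than C-7.
That gives the double bond between C-3 and C-4; a bromo group at C-8.
The name is 8-bromodec-3-ene.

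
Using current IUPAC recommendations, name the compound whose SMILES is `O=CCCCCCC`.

The longest carbon chain that includes the –CHO group has 7 carbons, so the parent hydride is heptane.
The highest-priority functional group is an aldehyde (terminal –CHO), so the name ends in -al.
Number the chain so that the aldehyde carbon is C-1 by definition.
Assembling the pieces gives heptanal.

heptanal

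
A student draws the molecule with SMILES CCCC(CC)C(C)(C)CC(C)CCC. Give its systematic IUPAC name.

The parent chain contains 10 carbons (decane).
The numbering direction is chosen so that the substituent locant set {4,5,5,7} is lower than {4,6,6,7} at the first point of difference.
That gives an ethyl group at C-4; methyl groups at C-5 (×2) and C-7.
The substituents are ordered alphabetically, ignoring any di-/tri- multipliers.
Assembling the pieces gives 4-ethyl-5,5,7-trimethyldecane.

4-ethyl-5,5,7-trimethyldecane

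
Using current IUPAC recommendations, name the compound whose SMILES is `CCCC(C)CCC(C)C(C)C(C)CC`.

The longest continuous carbon chain has 11 atoms, so the parent hydride is undecane.
The numbering direction is chosen so that the substituent locant set {3,4,5,8} is lower than {4,7,8,9} at the first point of difference.
With this numbering: methyl groups at C-3 and C-4 and C-5 and C-8.
Assembling the pieces gives 3,4,5,8-tetramethylundecane.

3,4,5,8-tetramethylundecane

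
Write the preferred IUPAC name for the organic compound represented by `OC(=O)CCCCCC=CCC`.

dec-7-enoic acid

The longest chain bearing the –COOH group and the multiple bond is 10 carbons long (decane).
The principal characteristic group is a carboxylic acid (terminal –COOH), named with the suffix -oic acid.
The chain contains a C=C double bond, so the unsaturation ending is -ene.
Choose the numbering such that the carboxylic acid carbon is C-1 by definition.
With this numbering: the double bond between C-7 and C-8.
Putting it together: dec-7-enoic acid.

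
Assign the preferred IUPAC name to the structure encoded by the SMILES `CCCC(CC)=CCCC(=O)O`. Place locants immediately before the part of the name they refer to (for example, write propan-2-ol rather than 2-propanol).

Counting along the main chain through the –COOH group and the multiple bond gives 8 carbons: the parent is octane.
The principal characteristic group is a carboxylic acid (terminal –COOH), named with the suffix -oic acid.
A C=C double bond in the chain gives the infix -ene-.
Choose the numbering such that the carboxylic acid carbon is C-1 by definition.
With this numbering: the double bond between C-4 and C-5; an ethyl group at C-5.
The name is 5-ethyloct-4-enoic acid.

5-ethyloct-4-enoic acid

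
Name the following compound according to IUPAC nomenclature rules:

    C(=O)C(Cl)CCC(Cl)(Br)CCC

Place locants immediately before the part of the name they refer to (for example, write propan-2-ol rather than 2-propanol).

5-bromo-2,5-dichlorooctanal

The longest carbon chain that includes the –CHO group has 8 carbons, so the parent hydride is octane.
An aldehyde (terminal –CHO) is the principal characteristic group, giving the suffix -al.
Choose the numbering such that the aldehyde carbon is C-1 by definition.
That gives a bromo group at C-5; chloro groups at C-2 and C-5.
Substituent prefixes are cited in alphabetical order (multiplying prefixes like di-/tri- are ignored for ordering).
The name is 5-bromo-2,5-dichlorooctanal.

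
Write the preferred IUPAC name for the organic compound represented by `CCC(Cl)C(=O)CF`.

The longest carbon chain that includes the carbonyl has 5 carbons, so the parent hydride is pentane.
The highest-priority functional group is a ketone (C=O on an internal carbon), so the name ends in -one.
Choose the numbering such that numbering from this end puts the carbonyl group at C-2 rather than C-4.
That gives the carbonyl at C-2; a chloro group at C-3; a fluoro group at C-1.
Prefixes are listed alphabetically: chloro, fluoro.
The name is 3-chloro-1-fluoropentan-2-one.

3-chloro-1-fluoropentan-2-one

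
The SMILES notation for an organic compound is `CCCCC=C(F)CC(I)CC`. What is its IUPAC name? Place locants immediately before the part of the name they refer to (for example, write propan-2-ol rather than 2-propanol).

The longest carbon chain that includes the multiple bond has 10 carbons, so the parent hydride is decane.
The chain contains a C=C double bond, so the unsaturation ending is -ene.
Number the chain so that the substituent locant set {3,5} is lower than {6,8} at the first point of difference.
This places the double bond between C-5 and C-6; a fluoro group at C-5; an iodo group at C-3.
Prefixes are listed alphabetically: fluoro, iodo.
Assembling the pieces gives 5-fluoro-3-iododec-5-ene.

5-fluoro-3-iododec-5-ene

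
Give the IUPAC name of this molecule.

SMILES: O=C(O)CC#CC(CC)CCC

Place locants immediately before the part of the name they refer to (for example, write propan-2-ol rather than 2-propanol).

Counting along the main chain through the –COOH group and the multiple bond gives 8 carbons: the parent is octane.
The principal characteristic group is a carboxylic acid (terminal –COOH), named with the suffix -oic acid.
A C≡C triple bond in the chain gives the infix -yne-.
Number the chain so that the carboxylic acid carbon is C-1 by definition.
That gives the triple bond between C-3 and C-4; an ethyl group at C-5.
The name is 5-ethyloct-3-ynoic acid.

5-ethyloct-3-ynoic acid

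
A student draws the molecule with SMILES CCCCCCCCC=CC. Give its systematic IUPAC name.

undec-2-ene

Counting along the main chain through the multiple bond gives 11 carbons: the parent is undecane.
A C=C double bond in the chain gives the infix -ene-.
Number the chain so that numbering from this end puts the double bond at C-2 rather than C-9.
This places the double bond between C-2 and C-3.
Putting it together: undec-2-ene.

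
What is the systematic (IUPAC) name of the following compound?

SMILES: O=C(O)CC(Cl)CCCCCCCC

Counting along the main chain through the –COOH group gives 11 carbons: the parent is undecane.
The principal characteristic group is a carboxylic acid (terminal –COOH), named with the suffix -oic acid.
Number the chain so that the carboxylic acid carbon is C-1 by definition.
This places a chloro group at C-3.
The name is 3-chloroundecanoic acid.

3-chloroundecanoic acid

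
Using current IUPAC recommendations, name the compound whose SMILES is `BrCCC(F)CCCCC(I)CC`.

The parent chain contains 10 carbons (decane).
Number the chain so that the substituent locant set {1,3,8} is lower than {3,8,10} at the first point of difference.
That gives a bromo group at C-1; a fluoro group at C-3; an iodo group at C-8.
Substituent prefixes are cited in alphabetical order (multiplying prefixes like di-/tri- are ignored for ordering).
Putting it together: 1-bromo-3-fluoro-8-iododecane.

1-bromo-3-fluoro-8-iododecane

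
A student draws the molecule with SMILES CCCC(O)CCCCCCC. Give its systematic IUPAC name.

The longest chain bearing the –OH group is 11 carbons long (undecane).
The principal characteristic group is an alcohol (–OH), named with the suffix -ol.
Number the chain so that numbering from this end puts the hydroxyl group at C-4 rather than C-8.
With this numbering: the hydroxyl at C-4.
The name is undecan-4-ol.

undecan-4-ol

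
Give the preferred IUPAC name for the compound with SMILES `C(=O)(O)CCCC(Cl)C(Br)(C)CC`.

6-bromo-5-chloro-6-methyloctanoic acid

The longest chain bearing the –COOH group is 8 carbons long (octane).
The principal characteristic group is a carboxylic acid (terminal –COOH), named with the suffix -oic acid.
The numbering direction is chosen so that the carboxylic acid carbon is C-1 by definition.
This places a bromo group at C-6; a chloro group at C-5; a methyl group at C-6.
Prefixes are listed alphabetically: bromo, chloro, methyl.
Assembling the pieces gives 6-bromo-5-chloro-6-methyloctanoic acid.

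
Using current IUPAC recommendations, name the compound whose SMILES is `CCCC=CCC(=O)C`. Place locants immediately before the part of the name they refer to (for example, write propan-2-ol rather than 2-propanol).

The longest chain bearing the carbonyl and the multiple bond is 8 carbons long (octane).
The principal characteristic group is a ketone (C=O on an internal carbon), named with the suffix -one.
There is one C=C double bond, indicated by the ending -ene.
Choose the numbering such that numbering from this end puts the carbonyl group at C-2 rather than C-7.
This places the carbonyl at C-2; the double bond between C-4 and C-5.
Assembling the pieces gives oct-4-en-2-one.

oct-4-en-2-one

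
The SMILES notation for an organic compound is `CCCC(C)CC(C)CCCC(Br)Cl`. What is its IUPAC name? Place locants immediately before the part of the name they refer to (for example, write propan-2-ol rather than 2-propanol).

The longest carbon chain is 10 atoms: the parent is decane.
Choose the numbering such that the substituent locant set {1,1,5,7} is lower than {4,6,10,10} at the first point of difference.
That gives a bromo group at C-1; a chloro group at C-1; methyl groups at C-5 and C-7.
Substituent prefixes are cited in alphabetical order (multiplying prefixes like di-/tri- are ignored for ordering).
Putting it together: 1-bromo-1-chloro-5,7-dimethyldecane.

1-bromo-1-chloro-5,7-dimethyldecane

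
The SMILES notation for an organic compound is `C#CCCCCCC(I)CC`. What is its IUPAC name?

8-iododec-1-yne

The longest carbon chain that includes the multiple bond has 10 carbons, so the parent hydride is decane.
There is one C≡C triple bond, indicated by the ending -yne.
The numbering direction is chosen so that numbering from this end puts the triple bond at C-1 rather than C-9.
That gives the triple bond between C-1 and C-2; an iodo group at C-8.
Putting it together: 8-iododec-1-yne.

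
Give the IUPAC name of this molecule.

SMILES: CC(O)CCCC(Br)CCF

The longest chain bearing the –OH group is 8 carbons long (octane).
The highest-priority functional group is an alcohol (–OH), so the name ends in -ol.
Number the chain so that numbering from this end puts the hydroxyl group at C-2 rather than C-7.
That gives the hydroxyl at C-2; a bromo group at C-6; a fluoro group at C-8.
The substituents are ordered alphabetically, ignoring any di-/tri- multipliers.
Putting it together: 6-bromo-8-fluorooctan-2-ol.

6-bromo-8-fluorooctan-2-ol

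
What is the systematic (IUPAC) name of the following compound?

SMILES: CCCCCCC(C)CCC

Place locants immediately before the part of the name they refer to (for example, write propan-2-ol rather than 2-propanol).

4-methyldecane

The longest carbon chain is 10 atoms: the parent is decane.
Choose the numbering such that the substituent locant set {4} is lower than {7} at the first point of difference.
This places a methyl group at C-4.
Putting it together: 4-methyldecane.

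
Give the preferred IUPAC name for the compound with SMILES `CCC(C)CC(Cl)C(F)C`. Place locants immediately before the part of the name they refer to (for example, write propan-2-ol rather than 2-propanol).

3-chloro-2-fluoro-5-methylheptane

The longest carbon chain is 7 atoms: the parent is heptane.
Choose the numbering such that the substituent locant set {2,3,5} is lower than {3,5,6} at the first point of difference.
With this numbering: a chloro group at C-3; a fluoro group at C-2; a methyl group at C-5.
The substituents are ordered alphabetically, ignoring any di-/tri- multipliers.
Putting it together: 3-chloro-2-fluoro-5-methylheptane.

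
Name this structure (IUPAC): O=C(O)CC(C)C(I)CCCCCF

9-fluoro-4-iodo-3-methylnonanoic acid

The longest chain bearing the –COOH group is 9 carbons long (nonane).
A carboxylic acid (terminal –COOH) is the principal characteristic group, giving the suffix -oic acid.
Number the chain so that the carboxylic acid carbon is C-1 by definition.
With this numbering: a fluoro group at C-9; an iodo group at C-4; a methyl group at C-3.
Prefixes are listed alphabetically: fluoro, iodo, methyl.
The name is 9-fluoro-4-iodo-3-methylnonanoic acid.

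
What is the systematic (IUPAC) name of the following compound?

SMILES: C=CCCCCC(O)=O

hept-6-enoic acid

The longest chain bearing the –COOH group and the multiple bond is 7 carbons long (heptane).
The highest-priority functional group is a carboxylic acid (terminal –COOH), so the name ends in -oic acid.
A C=C double bond in the chain gives the infix -ene-.
Choose the numbering such that the carboxylic acid carbon is C-1 by definition.
This places the double bond between C-6 and C-7.
Putting it together: hept-6-enoic acid.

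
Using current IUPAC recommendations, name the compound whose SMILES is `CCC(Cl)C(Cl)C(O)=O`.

The longest carbon chain that includes the –COOH group has 5 carbons, so the parent hydride is pentane.
A carboxylic acid (terminal –COOH) is the principal characteristic group, giving the suffix -oic acid.
The numbering direction is chosen so that the carboxylic acid carbon is C-1 by definition.
This places chloro groups at C-2 and C-3.
The name is 2,3-dichloropentanoic acid.

2,3-dichloropentanoic acid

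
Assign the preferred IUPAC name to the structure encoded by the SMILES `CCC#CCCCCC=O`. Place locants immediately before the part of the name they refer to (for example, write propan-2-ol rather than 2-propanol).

The longest chain bearing the –CHO group and the multiple bond is 9 carbons long (nonane).
The principal characteristic group is an aldehyde (terminal –CHO), named with the suffix -al.
A C≡C triple bond in the chain gives the infix -yne-.
Number the chain so that the aldehyde carbon is C-1 by definition.
That gives the triple bond between C-6 and C-7.
Assembling the pieces gives non-6-ynal.

non-6-ynal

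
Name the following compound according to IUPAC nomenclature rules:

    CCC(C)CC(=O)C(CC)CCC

The longest carbon chain that includes the carbonyl has 9 carbons, so the parent hydride is nonane.
A ketone (C=O on an internal carbon) is the principal characteristic group, giving the suffix -one.
Choose the numbering such that the substituent locant set {3,6} is lower than {4,7} at the first point of difference.
That gives the carbonyl at C-5; an ethyl group at C-6; a methyl group at C-3.
Substituent prefixes are cited in alphabetical order (multiplying prefixes like di-/tri- are ignored for ordering).
Putting it together: 6-ethyl-3-methylnonan-5-one.

6-ethyl-3-methylnonan-5-one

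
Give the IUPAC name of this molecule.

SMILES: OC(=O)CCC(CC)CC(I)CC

The longest carbon chain that includes the –COOH group has 8 carbons, so the parent hydride is octane.
A carboxylic acid (terminal –COOH) is the principal characteristic group, giving the suffix -oic acid.
Number the chain so that the carboxylic acid carbon is C-1 by definition.
This places an ethyl group at C-4; an iodo group at C-6.
Prefixes are listed alphabetically: ethyl, iodo.
Assembling the pieces gives 4-ethyl-6-iodooctanoic acid.

4-ethyl-6-iodooctanoic acid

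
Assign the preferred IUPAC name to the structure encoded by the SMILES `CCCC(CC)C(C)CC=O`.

4-ethyl-3-methylheptanal

The longest chain bearing the –CHO group is 7 carbons long (heptane).
The highest-priority functional group is an aldehyde (terminal –CHO), so the name ends in -al.
The numbering direction is chosen so that the aldehyde carbon is C-1 by definition.
This places an ethyl group at C-4; a methyl group at C-3.
Substituent prefixes are cited in alphabetical order (multiplying prefixes like di-/tri- are ignored for ordering).
Putting it together: 4-ethyl-3-methylheptanal.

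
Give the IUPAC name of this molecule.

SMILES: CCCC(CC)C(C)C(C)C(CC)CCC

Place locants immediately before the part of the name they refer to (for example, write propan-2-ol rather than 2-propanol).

4,7-diethyl-5,6-dimethyldecane

The longest continuous carbon chain has 10 atoms, so the parent hydride is decane.
The molecule is symmetric, so either numbering direction gives the same locants.
This places ethyl groups at C-4 and C-7; methyl groups at C-5 and C-6.
Prefixes are listed alphabetically: ethyl, methyl.
The name is 4,7-diethyl-5,6-dimethyldecane.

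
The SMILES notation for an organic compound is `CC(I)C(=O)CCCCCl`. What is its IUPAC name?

Counting along the main chain through the carbonyl gives 7 carbons: the parent is heptane.
The highest-priority functional group is a ketone (C=O on an internal carbon), so the name ends in -one.
The numbering direction is chosen so that numbering from this end puts the carbonyl group at C-3 rather than C-5.
With this numbering: the carbonyl at C-3; a chloro group at C-7; an iodo group at C-2.
Prefixes are listed alphabetically: chloro, iodo.
The name is 7-chloro-2-iodoheptan-3-one.

7-chloro-2-iodoheptan-3-one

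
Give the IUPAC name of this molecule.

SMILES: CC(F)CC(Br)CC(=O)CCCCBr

1,7-dibromo-9-fluorodecan-5-one

The longest chain bearing the carbonyl is 10 carbons long (decane).
A ketone (C=O on an internal carbon) is the principal characteristic group, giving the suffix -one.
Choose the numbering such that numbering from this end puts the carbonyl group at C-5 rather than C-6.
That gives the carbonyl at C-5; bromo groups at C-1 and C-7; a fluoro group at C-9.
Prefixes are listed alphabetically: bromo, fluoro.
Assembling the pieces gives 1,7-dibromo-9-fluorodecan-5-one.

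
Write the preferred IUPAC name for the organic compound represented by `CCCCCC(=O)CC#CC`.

The longest chain bearing the carbonyl and the multiple bond is 10 carbons long (decane).
The principal characteristic group is a ketone (C=O on an internal carbon), named with the suffix -one.
A C≡C triple bond in the chain gives the infix -yne-.
The numbering direction is chosen so that numbering from this end puts the carbonyl group at C-5 rather than C-6.
This places the carbonyl at C-5; the triple bond between C-2 and C-3.
Assembling the pieces gives dec-2-yn-5-one.

dec-2-yn-5-one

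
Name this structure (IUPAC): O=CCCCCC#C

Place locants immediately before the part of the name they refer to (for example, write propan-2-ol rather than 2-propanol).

hept-6-ynal

The longest carbon chain that includes the –CHO group and the multiple bond has 7 carbons, so the parent hydride is heptane.
The principal characteristic group is an aldehyde (terminal –CHO), named with the suffix -al.
The chain contains a C≡C triple bond, so the unsaturation ending is -yne.
Choose the numbering such that the aldehyde carbon is C-1 by definition.
This places the triple bond between C-6 and C-7.
The name is hept-6-ynal.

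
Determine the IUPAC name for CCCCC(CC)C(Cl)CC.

The longest continuous carbon chain has 8 atoms, so the parent hydride is octane.
Choose the numbering such that the substituent locant set {3,4} is lower than {5,6} at the first point of difference.
With this numbering: a chloro group at C-3; an ethyl group at C-4.
The substituents are ordered alphabetically, ignoring any di-/tri- multipliers.
Assembling the pieces gives 3-chloro-4-ethyloctane.

3-chloro-4-ethyloctane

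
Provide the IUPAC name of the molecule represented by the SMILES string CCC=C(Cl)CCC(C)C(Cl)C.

Counting along the main chain through the multiple bond gives 9 carbons: the parent is nonane.
There is one C=C double bond, indicated by the ending -ene.
Number the chain so that numbering from this end puts the double bond at C-3 rather than C-6.
This places the double bond between C-3 and C-4; chloro groups at C-4 and C-8; a methyl group at C-7.
The substituents are ordered alphabetically, ignoring any di-/tri- multipliers.
The name is 4,8-dichloro-7-methylnon-3-ene.

4,8-dichloro-7-methylnon-3-ene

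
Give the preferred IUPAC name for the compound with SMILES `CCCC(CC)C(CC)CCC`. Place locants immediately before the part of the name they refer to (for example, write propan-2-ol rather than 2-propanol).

The longest carbon chain is 8 atoms: the parent is octane.
The molecule is symmetric, so either numbering direction gives the same locants.
With this numbering: ethyl groups at C-4 and C-5.
Putting it together: 4,5-diethyloctane.

4,5-diethyloctane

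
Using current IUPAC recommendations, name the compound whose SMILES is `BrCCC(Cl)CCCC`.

The parent chain contains 7 carbons (heptane).
Choose the numbering such that the substituent locant set {1,3} is lower than {5,7} at the first point of difference.
With this numbering: a bromo group at C-1; a chloro group at C-3.
Substituent prefixes are cited in alphabetical order (multiplying prefixes like di-/tri- are ignored for ordering).
Putting it together: 1-bromo-3-chloroheptane.

1-bromo-3-chloroheptane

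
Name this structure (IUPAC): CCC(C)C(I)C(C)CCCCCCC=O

Counting along the main chain through the –CHO group gives 12 carbons: the parent is dodecane.
The highest-priority functional group is an aldehyde (terminal –CHO), so the name ends in -al.
The numbering direction is chosen so that the aldehyde carbon is C-1 by definition.
With this numbering: an iodo group at C-9; methyl groups at C-8 and C-10.
Substituent prefixes are cited in alphabetical order (multiplying prefixes like di-/tri- are ignored for ordering).
The name is 9-iodo-8,10-dimethyldodecanal.

9-iodo-8,10-dimethyldodecanal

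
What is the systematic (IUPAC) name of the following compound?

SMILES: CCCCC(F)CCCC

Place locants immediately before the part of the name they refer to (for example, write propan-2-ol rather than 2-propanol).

The longest continuous carbon chain has 9 atoms, so the parent hydride is nonane.
The molecule is symmetric, so either numbering direction gives the same locants.
This places a fluoro group at C-5.
Putting it together: 5-fluorononane.

5-fluorononane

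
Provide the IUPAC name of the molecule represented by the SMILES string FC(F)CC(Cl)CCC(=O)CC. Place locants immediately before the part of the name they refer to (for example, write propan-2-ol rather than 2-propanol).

6-chloro-8,8-difluorooctan-3-one

The longest carbon chain that includes the carbonyl has 8 carbons, so the parent hydride is octane.
The highest-priority functional group is a ketone (C=O on an internal carbon), so the name ends in -one.
Choose the numbering such that numbering from this end puts the carbonyl group at C-3 rather than C-6.
With this numbering: the carbonyl at C-3; a chloro group at C-6; two fluoro groups at C-8.
Prefixes are listed alphabetically: chloro, fluoro.
Putting it together: 6-chloro-8,8-difluorooctan-3-one.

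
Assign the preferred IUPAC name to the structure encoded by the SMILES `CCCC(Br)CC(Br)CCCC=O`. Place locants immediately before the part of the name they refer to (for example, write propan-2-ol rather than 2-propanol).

5,7-dibromodecanal

The longest chain bearing the –CHO group is 10 carbons long (decane).
An aldehyde (terminal –CHO) is the principal characteristic group, giving the suffix -al.
Choose the numbering such that the aldehyde carbon is C-1 by definition.
That gives bromo groups at C-5 and C-7.
The name is 5,7-dibromodecanal.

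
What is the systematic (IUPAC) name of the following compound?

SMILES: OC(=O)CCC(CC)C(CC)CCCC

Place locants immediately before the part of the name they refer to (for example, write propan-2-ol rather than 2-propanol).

4,5-diethylnonanoic acid

The longest chain bearing the –COOH group is 9 carbons long (nonane).
The highest-priority functional group is a carboxylic acid (terminal –COOH), so the name ends in -oic acid.
The numbering direction is chosen so that the carboxylic acid carbon is C-1 by definition.
With this numbering: ethyl groups at C-4 and C-5.
Putting it together: 4,5-diethylnonanoic acid.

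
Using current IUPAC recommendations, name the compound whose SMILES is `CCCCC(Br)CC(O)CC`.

5-bromononan-3-ol

Counting along the main chain through the –OH group gives 9 carbons: the parent is nonane.
An alcohol (–OH) is the principal characteristic group, giving the suffix -ol.
Number the chain so that numbering from this end puts the hydroxyl group at C-3 rather than C-7.
With this numbering: the hydroxyl at C-3; a bromo group at C-5.
The name is 5-bromononan-3-ol.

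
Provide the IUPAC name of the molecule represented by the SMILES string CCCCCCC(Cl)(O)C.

The longest chain bearing the –OH group is 8 carbons long (octane).
An alcohol (–OH) is the principal characteristic group, giving the suffix -ol.
Number the chain so that numbering from this end puts the hydroxyl group at C-2 rather than C-7.
That gives the hydroxyl at C-2; a chloro group at C-2.
The name is 2-chlorooctan-2-ol.

2-chlorooctan-2-ol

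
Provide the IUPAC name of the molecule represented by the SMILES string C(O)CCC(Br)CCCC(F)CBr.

The longest chain bearing the –OH group is 9 carbons long (nonane).
The principal characteristic group is an alcohol (–OH), named with the suffix -ol.
Number the chain so that numbering from this end puts the hydroxyl group at C-1 rather than C-9.
This places the hydroxyl at C-1; bromo groups at C-4 and C-9; a fluoro group at C-8.
The substituents are ordered alphabetically, ignoring any di-/tri- multipliers.
Putting it together: 4,9-dibromo-8-fluorononan-1-ol.

4,9-dibromo-8-fluorononan-1-ol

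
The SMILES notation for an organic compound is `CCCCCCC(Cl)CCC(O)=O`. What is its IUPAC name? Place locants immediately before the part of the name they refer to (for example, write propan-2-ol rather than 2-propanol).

The longest chain bearing the –COOH group is 10 carbons long (decane).
A carboxylic acid (terminal –COOH) is the principal characteristic group, giving the suffix -oic acid.
The numbering direction is chosen so that the carboxylic acid carbon is C-1 by definition.
With this numbering: a chloro group at C-4.
Putting it together: 4-chlorodecanoic acid.

4-chlorodecanoic acid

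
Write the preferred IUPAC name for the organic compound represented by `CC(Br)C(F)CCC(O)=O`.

5-bromo-4-fluorohexanoic acid

The longest carbon chain that includes the –COOH group has 6 carbons, so the parent hydride is hexane.
The highest-priority functional group is a carboxylic acid (terminal –COOH), so the name ends in -oic acid.
The numbering direction is chosen so that the carboxylic acid carbon is C-1 by definition.
That gives a bromo group at C-5; a fluoro group at C-4.
Substituent prefixes are cited in alphabetical order (multiplying prefixes like di-/tri- are ignored for ordering).
The name is 5-bromo-4-fluorohexanoic acid.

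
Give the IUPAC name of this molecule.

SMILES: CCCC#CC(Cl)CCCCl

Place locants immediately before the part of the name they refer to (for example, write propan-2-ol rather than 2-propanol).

Counting along the main chain through the multiple bond gives 9 carbons: the parent is nonane.
A C≡C triple bond in the chain gives the infix -yne-.
The numbering direction is chosen so that numbering from this end puts the triple bond at C-4 rather than C-5.
With this numbering: the triple bond between C-4 and C-5; chloro groups at C-6 and C-9.
Assembling the pieces gives 6,9-dichloronon-4-yne.

6,9-dichloronon-4-yne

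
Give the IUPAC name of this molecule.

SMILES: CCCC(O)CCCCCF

9-fluorononan-4-ol

Counting along the main chain through the –OH group gives 9 carbons: the parent is nonane.
The principal characteristic group is an alcohol (–OH), named with the suffix -ol.
Number the chain so that numbering from this end puts the hydroxyl group at C-4 rather than C-6.
This places the hydroxyl at C-4; a fluoro group at C-9.
Putting it together: 9-fluorononan-4-ol.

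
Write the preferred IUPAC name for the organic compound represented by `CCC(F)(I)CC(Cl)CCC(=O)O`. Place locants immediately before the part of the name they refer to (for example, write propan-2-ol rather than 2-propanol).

4-chloro-6-fluoro-6-iodooctanoic acid

The longest carbon chain that includes the –COOH group has 8 carbons, so the parent hydride is octane.
A carboxylic acid (terminal –COOH) is the principal characteristic group, giving the suffix -oic acid.
Number the chain so that the carboxylic acid carbon is C-1 by definition.
That gives a chloro group at C-4; a fluoro group at C-6; an iodo group at C-6.
The substituents are ordered alphabetically, ignoring any di-/tri- multipliers.
Assembling the pieces gives 4-chloro-6-fluoro-6-iodooctanoic acid.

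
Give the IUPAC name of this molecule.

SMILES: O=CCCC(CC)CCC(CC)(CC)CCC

4,7,7-triethyldecanal

The longest chain bearing the –CHO group is 10 carbons long (decane).
The principal characteristic group is an aldehyde (terminal –CHO), named with the suffix -al.
Choose the numbering such that the aldehyde carbon is C-1 by definition.
With this numbering: ethyl groups at C-4 and C-7 (×2).
The name is 4,7,7-triethyldecanal.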